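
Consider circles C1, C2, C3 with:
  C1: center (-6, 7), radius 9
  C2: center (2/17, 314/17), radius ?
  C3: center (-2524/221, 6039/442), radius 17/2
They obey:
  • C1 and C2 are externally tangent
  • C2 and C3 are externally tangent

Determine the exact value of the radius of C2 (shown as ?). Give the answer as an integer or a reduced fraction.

1. [ext C1·C2]  r_C2² + 18r_C2 − 88 = 0  ⇒  r_C2 = 4 (r>0 drops 1)
2. [ext C2·C3]  r_C2² + 17r_C2 − 84 = 0  ⇒  r_C2 = 4 (r>0 drops 1)

4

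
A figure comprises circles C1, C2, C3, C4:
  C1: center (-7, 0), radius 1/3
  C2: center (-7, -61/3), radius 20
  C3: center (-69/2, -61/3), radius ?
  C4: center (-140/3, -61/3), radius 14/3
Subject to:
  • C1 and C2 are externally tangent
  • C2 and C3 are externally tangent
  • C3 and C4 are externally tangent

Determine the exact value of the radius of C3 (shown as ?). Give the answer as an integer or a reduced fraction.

15/2

1. [ext C2·C3]  r_C3² + 40r_C3 − 1425/4 = 0  ⇒  r_C3 = 15/2 (r>0 drops 1)
2. [ext C3·C4]  r_C3² + (28/3)r_C3 − 505/4 = 0  ⇒  r_C3 = 15/2 (r>0 drops 1)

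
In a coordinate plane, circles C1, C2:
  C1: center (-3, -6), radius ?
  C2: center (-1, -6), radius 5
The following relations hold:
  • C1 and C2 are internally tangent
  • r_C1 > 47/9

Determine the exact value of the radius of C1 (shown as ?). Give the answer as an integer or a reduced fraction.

1. [int C1,C2]  r_C1² − 10r_C1 + 21 = 0  ⇒  r_C1 = 3 or 7
2. given r_C1 > 47/9: keep 7

7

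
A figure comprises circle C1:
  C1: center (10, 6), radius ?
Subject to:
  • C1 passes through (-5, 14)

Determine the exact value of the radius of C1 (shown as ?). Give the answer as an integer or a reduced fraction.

1. [C1∋P]  r_C1² − 289 = 0  ⇒  r_C1 = 17 (r>0 drops 1)

17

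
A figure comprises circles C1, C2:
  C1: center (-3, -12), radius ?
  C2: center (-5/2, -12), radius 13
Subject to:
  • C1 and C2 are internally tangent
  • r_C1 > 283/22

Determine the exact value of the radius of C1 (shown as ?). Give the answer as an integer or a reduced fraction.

27/2

1. [int C1,C2]  r_C1² − 26r_C1 + 675/4 = 0  ⇒  r_C1 = 25/2 or 27/2
2. given r_C1 > 283/22: keep 27/2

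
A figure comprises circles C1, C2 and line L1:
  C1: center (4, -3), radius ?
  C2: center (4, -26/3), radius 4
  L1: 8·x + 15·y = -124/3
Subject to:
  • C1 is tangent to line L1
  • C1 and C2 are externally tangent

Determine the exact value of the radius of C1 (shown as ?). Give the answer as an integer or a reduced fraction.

5/3

1. [C1‖L1]  r_C1² − 25/9 = 0  ⇒  r_C1 = 5/3 (r>0 drops 1)
2. [ext C1·C2]  r_C1² + 8r_C1 − 145/9 = 0  ⇒  r_C1 = 5/3 (r>0 drops 1)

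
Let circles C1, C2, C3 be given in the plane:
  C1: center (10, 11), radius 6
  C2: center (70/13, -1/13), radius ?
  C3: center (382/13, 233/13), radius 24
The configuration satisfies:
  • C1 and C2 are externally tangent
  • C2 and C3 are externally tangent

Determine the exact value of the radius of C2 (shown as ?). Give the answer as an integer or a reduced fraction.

6

1. [ext C1·C2]  r_C2² + 12r_C2 − 108 = 0  ⇒  r_C2 = 6 (r>0 drops 1)
2. [ext C2·C3]  r_C2² + 48r_C2 − 324 = 0  ⇒  r_C2 = 6 (r>0 drops 1)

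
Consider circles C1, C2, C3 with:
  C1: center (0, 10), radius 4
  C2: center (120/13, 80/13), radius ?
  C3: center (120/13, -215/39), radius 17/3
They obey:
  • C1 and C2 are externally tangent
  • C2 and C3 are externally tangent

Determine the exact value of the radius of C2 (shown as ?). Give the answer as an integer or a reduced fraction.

6

1. [ext C1·C2]  r_C2² + 8r_C2 − 84 = 0  ⇒  r_C2 = 6 (r>0 drops 1)
2. [ext C2·C3]  r_C2² + (34/3)r_C2 − 104 = 0  ⇒  r_C2 = 6 (r>0 drops 1)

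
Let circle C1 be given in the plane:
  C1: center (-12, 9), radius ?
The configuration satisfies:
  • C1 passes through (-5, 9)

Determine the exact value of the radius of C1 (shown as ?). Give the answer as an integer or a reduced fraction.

1. [C1∋P]  r_C1² − 49 = 0  ⇒  r_C1 = 7 (r>0 drops 1)

7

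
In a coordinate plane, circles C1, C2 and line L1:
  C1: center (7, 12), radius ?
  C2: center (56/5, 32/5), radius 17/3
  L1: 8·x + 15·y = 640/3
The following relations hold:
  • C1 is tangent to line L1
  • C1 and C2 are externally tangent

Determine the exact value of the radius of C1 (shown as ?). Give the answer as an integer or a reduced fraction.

1. [C1‖L1]  r_C1² − 16/9 = 0  ⇒  r_C1 = 4/3 (r>0 drops 1)
2. [ext C1·C2]  r_C1² + (34/3)r_C1 − 152/9 = 0  ⇒  r_C1 = 4/3 (r>0 drops 1)

4/3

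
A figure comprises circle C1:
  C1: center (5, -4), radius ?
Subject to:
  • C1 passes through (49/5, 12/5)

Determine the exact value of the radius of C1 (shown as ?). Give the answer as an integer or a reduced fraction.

8

1. [C1∋P]  r_C1² − 64 = 0  ⇒  r_C1 = 8 (r>0 drops 1)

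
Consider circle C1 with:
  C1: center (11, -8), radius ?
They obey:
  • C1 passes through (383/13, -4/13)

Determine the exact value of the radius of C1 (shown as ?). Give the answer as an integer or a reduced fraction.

1. [C1∋P]  r_C1² − 400 = 0  ⇒  r_C1 = 20 (r>0 drops 1)

20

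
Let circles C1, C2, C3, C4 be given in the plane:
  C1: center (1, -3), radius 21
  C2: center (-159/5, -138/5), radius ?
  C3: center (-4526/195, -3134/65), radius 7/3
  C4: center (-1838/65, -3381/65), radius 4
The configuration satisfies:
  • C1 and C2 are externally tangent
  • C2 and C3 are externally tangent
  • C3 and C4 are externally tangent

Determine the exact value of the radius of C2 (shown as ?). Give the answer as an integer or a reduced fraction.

1. [ext C1·C2]  r_C2² + 42r_C2 − 1240 = 0  ⇒  r_C2 = 20 (r>0 drops 1)
2. [ext C2·C3]  r_C2² + (14/3)r_C2 − 1480/3 = 0  ⇒  r_C2 = 20 (r>0 drops 1)

20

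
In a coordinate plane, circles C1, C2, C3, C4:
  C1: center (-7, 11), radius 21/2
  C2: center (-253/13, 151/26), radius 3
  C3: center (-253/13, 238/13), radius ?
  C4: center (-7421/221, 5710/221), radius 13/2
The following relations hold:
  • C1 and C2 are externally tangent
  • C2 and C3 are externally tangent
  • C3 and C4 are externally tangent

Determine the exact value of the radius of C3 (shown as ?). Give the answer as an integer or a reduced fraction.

19/2

1. [ext C2·C3]  r_C3² + 6r_C3 − 589/4 = 0  ⇒  r_C3 = 19/2 (r>0 drops 1)
2. [ext C3·C4]  r_C3² + 13r_C3 − 855/4 = 0  ⇒  r_C3 = 19/2 (r>0 drops 1)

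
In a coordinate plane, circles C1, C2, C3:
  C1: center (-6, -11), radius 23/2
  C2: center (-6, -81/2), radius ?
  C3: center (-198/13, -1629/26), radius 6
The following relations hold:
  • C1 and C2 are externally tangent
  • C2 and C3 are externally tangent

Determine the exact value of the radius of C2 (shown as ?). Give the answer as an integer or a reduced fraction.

18

1. [ext C1·C2]  r_C2² + 23r_C2 − 738 = 0  ⇒  r_C2 = 18 (r>0 drops 1)
2. [ext C2·C3]  r_C2² + 12r_C2 − 540 = 0  ⇒  r_C2 = 18 (r>0 drops 1)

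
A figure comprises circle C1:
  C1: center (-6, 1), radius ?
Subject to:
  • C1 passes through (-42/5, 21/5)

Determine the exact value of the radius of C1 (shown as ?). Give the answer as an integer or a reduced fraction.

1. [C1∋P]  r_C1² − 16 = 0  ⇒  r_C1 = 4 (r>0 drops 1)

4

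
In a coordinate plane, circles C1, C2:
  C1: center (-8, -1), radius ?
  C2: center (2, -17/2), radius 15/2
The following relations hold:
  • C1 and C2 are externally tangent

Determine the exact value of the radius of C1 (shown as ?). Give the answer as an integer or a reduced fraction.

5

1. [ext C1·C2]  r_C1² + 15r_C1 − 100 = 0  ⇒  r_C1 = 5 (r>0 drops 1)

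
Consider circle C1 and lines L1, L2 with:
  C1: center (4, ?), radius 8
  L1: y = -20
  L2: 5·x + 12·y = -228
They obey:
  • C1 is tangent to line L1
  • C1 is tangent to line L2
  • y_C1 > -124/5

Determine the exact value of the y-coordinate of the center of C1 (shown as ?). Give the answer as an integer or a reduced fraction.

-12

1. [C1‖L1]  y_C1² + 40y_C1 + 336 = 0  ⇒  y_C1 = -28 or -12
2. [C1‖L2]  y_C1² + (124/3)y_C1 + 352 = 0  ⇒  y_C1 = -88/3 or -12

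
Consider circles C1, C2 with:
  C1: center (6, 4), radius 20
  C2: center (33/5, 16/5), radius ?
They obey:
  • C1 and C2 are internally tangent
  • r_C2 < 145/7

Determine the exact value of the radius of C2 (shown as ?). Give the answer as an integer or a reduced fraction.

19

1. [int C1,C2]  r_C2² − 40r_C2 + 399 = 0  ⇒  r_C2 = 19 or 21
2. given r_C2 < 145/7: keep 19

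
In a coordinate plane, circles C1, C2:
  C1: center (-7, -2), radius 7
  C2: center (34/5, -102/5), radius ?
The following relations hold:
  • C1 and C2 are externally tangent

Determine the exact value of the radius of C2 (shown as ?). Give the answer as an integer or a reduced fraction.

1. [ext C1·C2]  r_C2² + 14r_C2 − 480 = 0  ⇒  r_C2 = 16 (r>0 drops 1)

16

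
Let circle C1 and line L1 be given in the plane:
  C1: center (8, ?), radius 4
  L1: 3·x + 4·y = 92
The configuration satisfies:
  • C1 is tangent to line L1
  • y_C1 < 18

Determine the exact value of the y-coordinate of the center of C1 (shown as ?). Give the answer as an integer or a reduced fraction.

12

1. [C1‖L1]  y_C1² − 34y_C1 + 264 = 0  ⇒  y_C1 = 12 or 22
2. given y_C1 < 18: keep 12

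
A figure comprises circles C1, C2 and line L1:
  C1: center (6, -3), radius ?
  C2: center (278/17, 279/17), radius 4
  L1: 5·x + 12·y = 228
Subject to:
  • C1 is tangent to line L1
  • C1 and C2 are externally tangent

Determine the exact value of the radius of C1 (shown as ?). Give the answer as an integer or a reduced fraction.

18

1. [C1‖L1]  r_C1² − 324 = 0  ⇒  r_C1 = 18 (r>0 drops 1)
2. [ext C1·C2]  r_C1² + 8r_C1 − 468 = 0  ⇒  r_C1 = 18 (r>0 drops 1)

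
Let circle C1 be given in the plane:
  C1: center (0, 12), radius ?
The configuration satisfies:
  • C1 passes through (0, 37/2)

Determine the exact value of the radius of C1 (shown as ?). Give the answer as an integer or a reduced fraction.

1. [C1∋P]  r_C1² − 169/4 = 0  ⇒  r_C1 = 13/2 (r>0 drops 1)

13/2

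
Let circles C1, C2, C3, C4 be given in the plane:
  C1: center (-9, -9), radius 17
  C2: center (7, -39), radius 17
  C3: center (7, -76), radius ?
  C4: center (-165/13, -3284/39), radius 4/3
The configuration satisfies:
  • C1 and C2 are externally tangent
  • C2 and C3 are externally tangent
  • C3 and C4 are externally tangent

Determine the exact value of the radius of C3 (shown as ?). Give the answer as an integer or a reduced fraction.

1. [ext C2·C3]  r_C3² + 34r_C3 − 1080 = 0  ⇒  r_C3 = 20 (r>0 drops 1)
2. [ext C3·C4]  r_C3² + (8/3)r_C3 − 1360/3 = 0  ⇒  r_C3 = 20 (r>0 drops 1)

20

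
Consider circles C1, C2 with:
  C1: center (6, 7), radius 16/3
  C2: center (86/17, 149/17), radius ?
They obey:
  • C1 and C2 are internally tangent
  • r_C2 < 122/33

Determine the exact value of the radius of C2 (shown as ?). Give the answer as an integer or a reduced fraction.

1. [int C1,C2]  r_C2² − (32/3)r_C2 + 220/9 = 0  ⇒  r_C2 = 10/3 or 22/3
2. given r_C2 < 122/33: keep 10/3

10/3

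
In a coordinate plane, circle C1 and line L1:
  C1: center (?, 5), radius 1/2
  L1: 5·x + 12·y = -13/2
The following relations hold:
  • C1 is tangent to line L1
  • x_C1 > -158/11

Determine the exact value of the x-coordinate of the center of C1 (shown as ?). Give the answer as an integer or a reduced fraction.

1. [C1‖L1]  x_C1² + (133/5)x_C1 + 876/5 = 0  ⇒  x_C1 = -73/5 or -12
2. given x_C1 > -158/11: keep -12

-12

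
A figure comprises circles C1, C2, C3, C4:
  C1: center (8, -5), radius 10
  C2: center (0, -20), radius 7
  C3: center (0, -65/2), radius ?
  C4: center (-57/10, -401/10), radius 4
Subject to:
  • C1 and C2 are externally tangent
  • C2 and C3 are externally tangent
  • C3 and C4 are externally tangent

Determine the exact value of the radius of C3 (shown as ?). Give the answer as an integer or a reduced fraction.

1. [ext C2·C3]  r_C3² + 14r_C3 − 429/4 = 0  ⇒  r_C3 = 11/2 (r>0 drops 1)
2. [ext C3·C4]  r_C3² + 8r_C3 − 297/4 = 0  ⇒  r_C3 = 11/2 (r>0 drops 1)

11/2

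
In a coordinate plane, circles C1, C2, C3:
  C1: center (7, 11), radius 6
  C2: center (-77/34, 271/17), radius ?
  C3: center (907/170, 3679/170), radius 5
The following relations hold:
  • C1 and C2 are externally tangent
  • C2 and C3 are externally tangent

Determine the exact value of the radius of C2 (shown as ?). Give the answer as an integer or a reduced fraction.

9/2

1. [ext C1·C2]  r_C2² + 12r_C2 − 297/4 = 0  ⇒  r_C2 = 9/2 (r>0 drops 1)
2. [ext C2·C3]  r_C2² + 10r_C2 − 261/4 = 0  ⇒  r_C2 = 9/2 (r>0 drops 1)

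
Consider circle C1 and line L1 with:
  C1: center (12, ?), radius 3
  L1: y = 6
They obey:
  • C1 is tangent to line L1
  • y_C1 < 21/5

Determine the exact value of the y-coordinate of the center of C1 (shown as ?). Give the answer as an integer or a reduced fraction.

3

1. [C1‖L1]  y_C1² − 12y_C1 + 27 = 0  ⇒  y_C1 = 3 or 9
2. given y_C1 < 21/5: keep 3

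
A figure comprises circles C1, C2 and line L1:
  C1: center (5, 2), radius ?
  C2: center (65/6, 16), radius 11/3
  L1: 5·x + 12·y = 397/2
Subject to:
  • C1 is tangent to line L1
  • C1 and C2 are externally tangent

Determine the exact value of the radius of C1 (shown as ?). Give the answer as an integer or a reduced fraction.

23/2

1. [C1‖L1]  r_C1² − 529/4 = 0  ⇒  r_C1 = 23/2 (r>0 drops 1)
2. [ext C1·C2]  r_C1² + (22/3)r_C1 − 2599/12 = 0  ⇒  r_C1 = 23/2 (r>0 drops 1)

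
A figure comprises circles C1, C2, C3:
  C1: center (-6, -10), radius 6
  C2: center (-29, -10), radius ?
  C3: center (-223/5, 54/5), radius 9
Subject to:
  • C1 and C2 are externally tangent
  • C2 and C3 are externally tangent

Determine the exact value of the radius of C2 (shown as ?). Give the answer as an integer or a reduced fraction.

17

1. [ext C1·C2]  r_C2² + 12r_C2 − 493 = 0  ⇒  r_C2 = 17 (r>0 drops 1)
2. [ext C2·C3]  r_C2² + 18r_C2 − 595 = 0  ⇒  r_C2 = 17 (r>0 drops 1)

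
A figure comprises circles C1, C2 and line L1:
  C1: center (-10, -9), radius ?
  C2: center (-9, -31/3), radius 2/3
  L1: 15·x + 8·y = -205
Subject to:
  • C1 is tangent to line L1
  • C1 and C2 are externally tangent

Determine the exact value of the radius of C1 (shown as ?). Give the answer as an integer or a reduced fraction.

1

1. [C1‖L1]  r_C1² − 1 = 0  ⇒  r_C1 = 1 (r>0 drops 1)
2. [ext C1·C2]  r_C1² + (4/3)r_C1 − 7/3 = 0  ⇒  r_C1 = 1 (r>0 drops 1)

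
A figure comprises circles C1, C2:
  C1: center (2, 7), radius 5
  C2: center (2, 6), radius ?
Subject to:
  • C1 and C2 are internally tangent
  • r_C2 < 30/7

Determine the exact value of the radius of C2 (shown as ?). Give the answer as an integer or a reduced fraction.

1. [int C1,C2]  r_C2² − 10r_C2 + 24 = 0  ⇒  r_C2 = 4 or 6
2. given r_C2 < 30/7: keep 4

4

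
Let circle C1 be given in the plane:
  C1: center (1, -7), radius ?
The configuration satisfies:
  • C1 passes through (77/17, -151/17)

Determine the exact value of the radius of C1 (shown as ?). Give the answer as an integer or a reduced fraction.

4

1. [C1∋P]  r_C1² − 16 = 0  ⇒  r_C1 = 4 (r>0 drops 1)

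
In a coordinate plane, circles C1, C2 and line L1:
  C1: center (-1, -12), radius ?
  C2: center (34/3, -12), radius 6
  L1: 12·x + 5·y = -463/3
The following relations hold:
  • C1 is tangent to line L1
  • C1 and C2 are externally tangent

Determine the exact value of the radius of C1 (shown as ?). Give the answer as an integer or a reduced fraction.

1. [C1‖L1]  r_C1² − 361/9 = 0  ⇒  r_C1 = 19/3 (r>0 drops 1)
2. [ext C1·C2]  r_C1² + 12r_C1 − 1045/9 = 0  ⇒  r_C1 = 19/3 (r>0 drops 1)

19/3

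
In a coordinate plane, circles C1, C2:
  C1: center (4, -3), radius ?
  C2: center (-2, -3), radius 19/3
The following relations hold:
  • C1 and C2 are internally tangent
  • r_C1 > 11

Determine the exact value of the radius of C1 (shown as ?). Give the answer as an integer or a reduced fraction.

37/3

1. [int C1,C2]  r_C1² − (38/3)r_C1 + 37/9 = 0  ⇒  r_C1 = 1/3 or 37/3
2. given r_C1 > 11: keep 37/3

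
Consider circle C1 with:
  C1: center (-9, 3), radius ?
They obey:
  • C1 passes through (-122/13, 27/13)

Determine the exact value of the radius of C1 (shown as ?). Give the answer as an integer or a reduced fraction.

1. [C1∋P]  r_C1² − 1 = 0  ⇒  r_C1 = 1 (r>0 drops 1)

1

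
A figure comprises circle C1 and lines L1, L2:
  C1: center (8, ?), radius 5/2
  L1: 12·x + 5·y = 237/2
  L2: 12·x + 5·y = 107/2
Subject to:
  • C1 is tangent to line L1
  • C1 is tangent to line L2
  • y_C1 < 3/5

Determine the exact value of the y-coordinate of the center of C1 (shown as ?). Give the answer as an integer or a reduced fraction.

-2

1. [C1‖L1]  y_C1² − 9y_C1 − 22 = 0  ⇒  y_C1 = -2 or 11
2. [C1‖L2]  y_C1² + 17y_C1 + 30 = 0  ⇒  y_C1 = -15 or -2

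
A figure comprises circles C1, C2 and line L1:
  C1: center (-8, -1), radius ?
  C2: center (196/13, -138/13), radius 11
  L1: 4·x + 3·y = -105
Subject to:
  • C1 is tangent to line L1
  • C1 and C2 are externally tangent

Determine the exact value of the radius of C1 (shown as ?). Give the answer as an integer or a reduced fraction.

1. [C1‖L1]  r_C1² − 196 = 0  ⇒  r_C1 = 14 (r>0 drops 1)
2. [ext C1·C2]  r_C1² + 22r_C1 − 504 = 0  ⇒  r_C1 = 14 (r>0 drops 1)

14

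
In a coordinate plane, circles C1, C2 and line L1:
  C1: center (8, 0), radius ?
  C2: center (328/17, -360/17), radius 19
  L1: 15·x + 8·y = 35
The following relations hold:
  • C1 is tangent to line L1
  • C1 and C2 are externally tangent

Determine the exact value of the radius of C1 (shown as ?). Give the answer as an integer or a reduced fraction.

1. [C1‖L1]  r_C1² − 25 = 0  ⇒  r_C1 = 5 (r>0 drops 1)
2. [ext C1·C2]  r_C1² + 38r_C1 − 215 = 0  ⇒  r_C1 = 5 (r>0 drops 1)

5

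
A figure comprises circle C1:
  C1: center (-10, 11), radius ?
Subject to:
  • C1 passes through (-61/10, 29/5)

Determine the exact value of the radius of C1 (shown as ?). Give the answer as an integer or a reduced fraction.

13/2

1. [C1∋P]  r_C1² − 169/4 = 0  ⇒  r_C1 = 13/2 (r>0 drops 1)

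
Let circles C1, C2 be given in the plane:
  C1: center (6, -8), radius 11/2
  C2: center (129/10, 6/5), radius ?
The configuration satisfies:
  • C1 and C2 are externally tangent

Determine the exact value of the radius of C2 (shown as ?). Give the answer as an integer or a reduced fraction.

1. [ext C1·C2]  r_C2² + 11r_C2 − 102 = 0  ⇒  r_C2 = 6 (r>0 drops 1)

6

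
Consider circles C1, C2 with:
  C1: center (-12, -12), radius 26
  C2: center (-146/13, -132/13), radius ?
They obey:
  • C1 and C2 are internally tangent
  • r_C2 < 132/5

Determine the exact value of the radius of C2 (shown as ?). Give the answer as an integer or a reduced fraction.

24

1. [int C1,C2]  r_C2² − 52r_C2 + 672 = 0  ⇒  r_C2 = 24 or 28
2. given r_C2 < 132/5: keep 24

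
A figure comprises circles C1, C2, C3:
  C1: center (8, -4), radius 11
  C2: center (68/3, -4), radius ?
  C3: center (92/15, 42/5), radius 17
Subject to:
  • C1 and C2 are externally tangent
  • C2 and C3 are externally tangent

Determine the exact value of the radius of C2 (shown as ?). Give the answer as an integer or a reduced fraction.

11/3

1. [ext C1·C2]  r_C2² + 22r_C2 − 847/9 = 0  ⇒  r_C2 = 11/3 (r>0 drops 1)
2. [ext C2·C3]  r_C2² + 34r_C2 − 1243/9 = 0  ⇒  r_C2 = 11/3 (r>0 drops 1)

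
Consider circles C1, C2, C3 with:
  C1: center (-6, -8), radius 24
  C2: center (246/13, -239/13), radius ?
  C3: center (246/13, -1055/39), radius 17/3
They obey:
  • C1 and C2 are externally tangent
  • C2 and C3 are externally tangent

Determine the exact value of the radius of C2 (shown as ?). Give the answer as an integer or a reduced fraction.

3

1. [ext C1·C2]  r_C2² + 48r_C2 − 153 = 0  ⇒  r_C2 = 3 (r>0 drops 1)
2. [ext C2·C3]  r_C2² + (34/3)r_C2 − 43 = 0  ⇒  r_C2 = 3 (r>0 drops 1)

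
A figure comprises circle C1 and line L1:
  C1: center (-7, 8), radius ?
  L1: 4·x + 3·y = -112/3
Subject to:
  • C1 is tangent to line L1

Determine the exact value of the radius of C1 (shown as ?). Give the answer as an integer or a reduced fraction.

1. [C1‖L1]  r_C1² − 400/9 = 0  ⇒  r_C1 = 20/3 (r>0 drops 1)

20/3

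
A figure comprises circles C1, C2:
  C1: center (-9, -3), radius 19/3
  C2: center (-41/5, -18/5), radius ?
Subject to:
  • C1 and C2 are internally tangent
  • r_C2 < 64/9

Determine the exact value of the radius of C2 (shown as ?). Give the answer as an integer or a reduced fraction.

1. [int C1,C2]  r_C2² − (38/3)r_C2 + 352/9 = 0  ⇒  r_C2 = 16/3 or 22/3
2. given r_C2 < 64/9: keep 16/3

16/3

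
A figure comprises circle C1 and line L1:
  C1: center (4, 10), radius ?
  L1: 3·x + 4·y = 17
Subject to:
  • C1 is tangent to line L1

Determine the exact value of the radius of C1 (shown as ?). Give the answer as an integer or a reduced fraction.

1. [C1‖L1]  r_C1² − 49 = 0  ⇒  r_C1 = 7 (r>0 drops 1)

7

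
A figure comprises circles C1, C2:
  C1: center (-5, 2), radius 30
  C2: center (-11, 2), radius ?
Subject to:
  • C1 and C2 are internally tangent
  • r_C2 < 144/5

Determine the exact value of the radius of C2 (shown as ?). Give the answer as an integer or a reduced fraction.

24

1. [int C1,C2]  r_C2² − 60r_C2 + 864 = 0  ⇒  r_C2 = 24 or 36
2. given r_C2 < 144/5: keep 24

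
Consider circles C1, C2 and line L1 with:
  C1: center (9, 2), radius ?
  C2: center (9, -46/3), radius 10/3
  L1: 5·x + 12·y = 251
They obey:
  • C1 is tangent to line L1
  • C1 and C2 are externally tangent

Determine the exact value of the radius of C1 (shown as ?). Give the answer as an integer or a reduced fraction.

14

1. [C1‖L1]  r_C1² − 196 = 0  ⇒  r_C1 = 14 (r>0 drops 1)
2. [ext C1·C2]  r_C1² + (20/3)r_C1 − 868/3 = 0  ⇒  r_C1 = 14 (r>0 drops 1)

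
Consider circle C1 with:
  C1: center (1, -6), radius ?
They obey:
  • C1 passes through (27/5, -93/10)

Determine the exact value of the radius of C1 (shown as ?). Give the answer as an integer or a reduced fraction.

11/2

1. [C1∋P]  r_C1² − 121/4 = 0  ⇒  r_C1 = 11/2 (r>0 drops 1)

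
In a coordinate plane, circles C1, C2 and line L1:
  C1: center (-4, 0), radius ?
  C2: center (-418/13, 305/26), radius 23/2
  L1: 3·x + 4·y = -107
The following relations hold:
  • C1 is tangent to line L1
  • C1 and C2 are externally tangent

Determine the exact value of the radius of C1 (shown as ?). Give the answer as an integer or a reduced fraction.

19

1. [C1‖L1]  r_C1² − 361 = 0  ⇒  r_C1 = 19 (r>0 drops 1)
2. [ext C1·C2]  r_C1² + 23r_C1 − 798 = 0  ⇒  r_C1 = 19 (r>0 drops 1)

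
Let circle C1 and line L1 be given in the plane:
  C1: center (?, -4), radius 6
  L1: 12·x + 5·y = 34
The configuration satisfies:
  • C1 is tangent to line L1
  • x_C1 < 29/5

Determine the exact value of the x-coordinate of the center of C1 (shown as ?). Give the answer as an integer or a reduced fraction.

1. [C1‖L1]  x_C1² − 9x_C1 − 22 = 0  ⇒  x_C1 = -2 or 11
2. given x_C1 < 29/5: keep -2

-2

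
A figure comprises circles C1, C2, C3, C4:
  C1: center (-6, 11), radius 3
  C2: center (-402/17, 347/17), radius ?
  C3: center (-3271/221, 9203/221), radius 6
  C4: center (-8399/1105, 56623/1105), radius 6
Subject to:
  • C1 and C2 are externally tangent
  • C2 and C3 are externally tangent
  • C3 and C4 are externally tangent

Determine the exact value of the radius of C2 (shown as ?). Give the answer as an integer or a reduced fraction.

1. [ext C1·C2]  r_C2² + 6r_C2 − 391 = 0  ⇒  r_C2 = 17 (r>0 drops 1)
2. [ext C2·C3]  r_C2² + 12r_C2 − 493 = 0  ⇒  r_C2 = 17 (r>0 drops 1)

17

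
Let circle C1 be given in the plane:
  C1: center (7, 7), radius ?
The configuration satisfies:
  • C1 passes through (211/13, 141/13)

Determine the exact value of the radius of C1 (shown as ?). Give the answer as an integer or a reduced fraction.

1. [C1∋P]  r_C1² − 100 = 0  ⇒  r_C1 = 10 (r>0 drops 1)

10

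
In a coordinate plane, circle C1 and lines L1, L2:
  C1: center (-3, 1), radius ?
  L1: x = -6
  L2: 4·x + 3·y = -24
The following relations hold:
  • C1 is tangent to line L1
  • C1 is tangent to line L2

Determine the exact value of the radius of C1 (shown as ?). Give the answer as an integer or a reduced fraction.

1. [C1‖L1]  r_C1² − 9 = 0  ⇒  r_C1 = 3 (r>0 drops 1)
2. [C1‖L2]  r_C1² − 9 = 0  ⇒  r_C1 = 3 (r>0 drops 1)

3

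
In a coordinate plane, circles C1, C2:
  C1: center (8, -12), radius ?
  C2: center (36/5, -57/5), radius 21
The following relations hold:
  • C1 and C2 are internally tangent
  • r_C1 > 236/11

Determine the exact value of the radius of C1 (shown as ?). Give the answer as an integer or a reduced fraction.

1. [int C1,C2]  r_C1² − 42r_C1 + 440 = 0  ⇒  r_C1 = 20 or 22
2. given r_C1 > 236/11: keep 22

22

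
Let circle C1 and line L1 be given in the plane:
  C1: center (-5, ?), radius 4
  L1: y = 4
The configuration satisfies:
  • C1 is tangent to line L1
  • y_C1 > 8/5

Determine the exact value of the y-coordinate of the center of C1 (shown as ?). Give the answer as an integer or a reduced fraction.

1. [C1‖L1]  y_C1² − 8y_C1 = 0  ⇒  y_C1 = 0 or 8
2. given y_C1 > 8/5: keep 8

8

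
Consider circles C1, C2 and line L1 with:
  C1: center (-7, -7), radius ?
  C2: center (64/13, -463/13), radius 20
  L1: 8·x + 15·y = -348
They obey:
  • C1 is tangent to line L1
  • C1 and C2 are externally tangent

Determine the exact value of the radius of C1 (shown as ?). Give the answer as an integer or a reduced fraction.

1. [C1‖L1]  r_C1² − 121 = 0  ⇒  r_C1 = 11 (r>0 drops 1)
2. [ext C1·C2]  r_C1² + 40r_C1 − 561 = 0  ⇒  r_C1 = 11 (r>0 drops 1)

11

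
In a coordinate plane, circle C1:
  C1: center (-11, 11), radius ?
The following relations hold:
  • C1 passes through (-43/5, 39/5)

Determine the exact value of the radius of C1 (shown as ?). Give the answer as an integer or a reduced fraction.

4

1. [C1∋P]  r_C1² − 16 = 0  ⇒  r_C1 = 4 (r>0 drops 1)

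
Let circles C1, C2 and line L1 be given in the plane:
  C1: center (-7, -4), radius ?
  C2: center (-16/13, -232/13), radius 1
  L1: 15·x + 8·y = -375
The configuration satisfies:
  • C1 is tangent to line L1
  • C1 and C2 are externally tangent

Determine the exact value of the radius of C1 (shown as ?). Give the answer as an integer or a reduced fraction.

1. [C1‖L1]  r_C1² − 196 = 0  ⇒  r_C1 = 14 (r>0 drops 1)
2. [ext C1·C2]  r_C1² + 2r_C1 − 224 = 0  ⇒  r_C1 = 14 (r>0 drops 1)

14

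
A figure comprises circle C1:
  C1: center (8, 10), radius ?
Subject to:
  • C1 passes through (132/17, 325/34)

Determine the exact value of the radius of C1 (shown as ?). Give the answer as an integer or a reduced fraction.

1/2

1. [C1∋P]  r_C1² − 1/4 = 0  ⇒  r_C1 = 1/2 (r>0 drops 1)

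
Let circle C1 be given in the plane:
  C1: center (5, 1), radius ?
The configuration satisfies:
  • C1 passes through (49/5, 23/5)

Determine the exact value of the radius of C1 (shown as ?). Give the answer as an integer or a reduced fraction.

6

1. [C1∋P]  r_C1² − 36 = 0  ⇒  r_C1 = 6 (r>0 drops 1)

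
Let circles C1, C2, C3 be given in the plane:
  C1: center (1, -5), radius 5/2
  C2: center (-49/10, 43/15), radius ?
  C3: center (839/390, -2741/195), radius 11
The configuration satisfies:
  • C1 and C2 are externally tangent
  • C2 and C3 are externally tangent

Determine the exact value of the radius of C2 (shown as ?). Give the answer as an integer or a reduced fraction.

1. [ext C1·C2]  r_C2² + 5r_C2 − 814/9 = 0  ⇒  r_C2 = 22/3 (r>0 drops 1)
2. [ext C2·C3]  r_C2² + 22r_C2 − 1936/9 = 0  ⇒  r_C2 = 22/3 (r>0 drops 1)

22/3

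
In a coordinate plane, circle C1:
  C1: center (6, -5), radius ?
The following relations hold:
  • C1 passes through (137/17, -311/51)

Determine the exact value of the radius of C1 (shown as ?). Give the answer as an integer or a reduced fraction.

7/3

1. [C1∋P]  r_C1² − 49/9 = 0  ⇒  r_C1 = 7/3 (r>0 drops 1)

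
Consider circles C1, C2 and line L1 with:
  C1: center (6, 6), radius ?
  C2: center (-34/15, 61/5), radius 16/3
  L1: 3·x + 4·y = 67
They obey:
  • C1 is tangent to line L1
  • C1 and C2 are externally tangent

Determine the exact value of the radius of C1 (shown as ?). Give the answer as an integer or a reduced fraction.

1. [C1‖L1]  r_C1² − 25 = 0  ⇒  r_C1 = 5 (r>0 drops 1)
2. [ext C1·C2]  r_C1² + (32/3)r_C1 − 235/3 = 0  ⇒  r_C1 = 5 (r>0 drops 1)

5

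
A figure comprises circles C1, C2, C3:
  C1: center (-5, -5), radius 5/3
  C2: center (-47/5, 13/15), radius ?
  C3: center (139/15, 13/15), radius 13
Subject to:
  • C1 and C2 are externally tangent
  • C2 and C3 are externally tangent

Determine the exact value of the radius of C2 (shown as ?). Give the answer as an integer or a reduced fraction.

1. [ext C1·C2]  r_C2² + (10/3)r_C2 − 51 = 0  ⇒  r_C2 = 17/3 (r>0 drops 1)
2. [ext C2·C3]  r_C2² + 26r_C2 − 1615/9 = 0  ⇒  r_C2 = 17/3 (r>0 drops 1)

17/3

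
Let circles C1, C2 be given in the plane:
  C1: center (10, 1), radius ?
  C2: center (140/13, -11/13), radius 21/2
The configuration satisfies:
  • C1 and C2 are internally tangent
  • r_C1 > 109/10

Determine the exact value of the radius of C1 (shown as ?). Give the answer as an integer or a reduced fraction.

1. [int C1,C2]  r_C1² − 21r_C1 + 425/4 = 0  ⇒  r_C1 = 17/2 or 25/2
2. given r_C1 > 109/10: keep 25/2

25/2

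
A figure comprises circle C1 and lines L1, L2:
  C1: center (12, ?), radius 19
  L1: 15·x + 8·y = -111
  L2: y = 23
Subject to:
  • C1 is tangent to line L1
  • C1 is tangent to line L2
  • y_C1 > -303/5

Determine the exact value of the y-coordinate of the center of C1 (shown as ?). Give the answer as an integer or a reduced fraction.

1. [C1‖L1]  y_C1² + (291/4)y_C1 − 307 = 0  ⇒  y_C1 = -307/4 or 4
2. [C1‖L2]  y_C1² − 46y_C1 + 168 = 0  ⇒  y_C1 = 4 or 42

4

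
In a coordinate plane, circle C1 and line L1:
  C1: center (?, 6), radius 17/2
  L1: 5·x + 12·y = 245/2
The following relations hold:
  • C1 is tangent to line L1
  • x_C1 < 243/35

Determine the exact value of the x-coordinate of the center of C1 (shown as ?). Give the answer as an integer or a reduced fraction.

-12

1. [C1‖L1]  x_C1² − (101/5)x_C1 − 1932/5 = 0  ⇒  x_C1 = -12 or 161/5
2. given x_C1 < 243/35: keep -12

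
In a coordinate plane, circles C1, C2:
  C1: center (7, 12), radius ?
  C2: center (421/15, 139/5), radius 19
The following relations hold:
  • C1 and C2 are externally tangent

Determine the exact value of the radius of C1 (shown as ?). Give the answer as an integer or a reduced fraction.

22/3

1. [ext C1·C2]  r_C1² + 38r_C1 − 2992/9 = 0  ⇒  r_C1 = 22/3 (r>0 drops 1)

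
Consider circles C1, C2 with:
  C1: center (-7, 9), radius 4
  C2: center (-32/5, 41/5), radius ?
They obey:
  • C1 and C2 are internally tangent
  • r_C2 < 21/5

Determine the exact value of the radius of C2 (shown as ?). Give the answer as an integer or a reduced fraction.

3

1. [int C1,C2]  r_C2² − 8r_C2 + 15 = 0  ⇒  r_C2 = 3 or 5
2. given r_C2 < 21/5: keep 3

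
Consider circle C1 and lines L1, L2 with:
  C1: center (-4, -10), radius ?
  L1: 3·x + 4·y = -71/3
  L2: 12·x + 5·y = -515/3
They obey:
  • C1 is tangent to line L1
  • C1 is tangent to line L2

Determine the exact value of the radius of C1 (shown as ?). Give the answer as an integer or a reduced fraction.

17/3

1. [C1‖L1]  r_C1² − 289/9 = 0  ⇒  r_C1 = 17/3 (r>0 drops 1)
2. [C1‖L2]  r_C1² − 289/9 = 0  ⇒  r_C1 = 17/3 (r>0 drops 1)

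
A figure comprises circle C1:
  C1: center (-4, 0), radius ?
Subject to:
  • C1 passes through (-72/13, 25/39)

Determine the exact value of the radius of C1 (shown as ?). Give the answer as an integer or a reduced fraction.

1. [C1∋P]  r_C1² − 25/9 = 0  ⇒  r_C1 = 5/3 (r>0 drops 1)

5/3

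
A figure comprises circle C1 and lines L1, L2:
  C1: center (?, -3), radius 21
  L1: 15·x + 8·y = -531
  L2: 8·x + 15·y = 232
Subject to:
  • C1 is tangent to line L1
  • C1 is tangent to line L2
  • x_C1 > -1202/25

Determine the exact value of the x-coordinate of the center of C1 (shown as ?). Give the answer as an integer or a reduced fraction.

-10

1. [C1‖L1]  x_C1² + (338/5)x_C1 + 576 = 0  ⇒  x_C1 = -288/5 or -10
2. [C1‖L2]  x_C1² − (277/4)x_C1 − 1585/2 = 0  ⇒  x_C1 = -10 or 317/4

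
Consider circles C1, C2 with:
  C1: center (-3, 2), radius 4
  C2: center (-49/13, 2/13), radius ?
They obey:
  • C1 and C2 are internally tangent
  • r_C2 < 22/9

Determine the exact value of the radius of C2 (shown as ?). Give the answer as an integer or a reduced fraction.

1. [int C1,C2]  r_C2² − 8r_C2 + 12 = 0  ⇒  r_C2 = 2 or 6
2. given r_C2 < 22/9: keep 2

2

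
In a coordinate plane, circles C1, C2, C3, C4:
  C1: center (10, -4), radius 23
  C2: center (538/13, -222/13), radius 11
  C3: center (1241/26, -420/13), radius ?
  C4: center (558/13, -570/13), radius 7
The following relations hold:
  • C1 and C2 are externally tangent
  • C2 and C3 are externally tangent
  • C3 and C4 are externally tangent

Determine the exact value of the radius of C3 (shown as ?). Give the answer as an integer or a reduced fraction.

1. [ext C2·C3]  r_C3² + 22r_C3 − 605/4 = 0  ⇒  r_C3 = 11/2 (r>0 drops 1)
2. [ext C3·C4]  r_C3² + 14r_C3 − 429/4 = 0  ⇒  r_C3 = 11/2 (r>0 drops 1)

11/2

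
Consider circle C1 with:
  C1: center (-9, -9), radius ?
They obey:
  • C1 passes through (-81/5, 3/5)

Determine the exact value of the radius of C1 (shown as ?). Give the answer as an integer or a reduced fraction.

1. [C1∋P]  r_C1² − 144 = 0  ⇒  r_C1 = 12 (r>0 drops 1)

12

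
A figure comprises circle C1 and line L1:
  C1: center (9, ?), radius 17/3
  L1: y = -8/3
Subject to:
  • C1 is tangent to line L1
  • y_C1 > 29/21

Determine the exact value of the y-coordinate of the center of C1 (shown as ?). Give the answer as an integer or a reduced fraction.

3

1. [C1‖L1]  y_C1² + (16/3)y_C1 − 25 = 0  ⇒  y_C1 = -25/3 or 3
2. given y_C1 > 29/21: keep 3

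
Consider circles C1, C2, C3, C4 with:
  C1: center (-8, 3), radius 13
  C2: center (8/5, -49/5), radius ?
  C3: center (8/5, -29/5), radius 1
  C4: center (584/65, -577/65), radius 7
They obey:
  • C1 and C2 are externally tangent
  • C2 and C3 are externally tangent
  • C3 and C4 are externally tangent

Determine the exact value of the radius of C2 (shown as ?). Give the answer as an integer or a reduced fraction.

1. [ext C1·C2]  r_C2² + 26r_C2 − 87 = 0  ⇒  r_C2 = 3 (r>0 drops 1)
2. [ext C2·C3]  r_C2² + 2r_C2 − 15 = 0  ⇒  r_C2 = 3 (r>0 drops 1)

3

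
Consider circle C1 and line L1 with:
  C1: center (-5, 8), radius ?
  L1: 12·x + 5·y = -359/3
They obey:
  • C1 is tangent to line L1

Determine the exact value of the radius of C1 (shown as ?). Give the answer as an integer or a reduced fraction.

23/3

1. [C1‖L1]  r_C1² − 529/9 = 0  ⇒  r_C1 = 23/3 (r>0 drops 1)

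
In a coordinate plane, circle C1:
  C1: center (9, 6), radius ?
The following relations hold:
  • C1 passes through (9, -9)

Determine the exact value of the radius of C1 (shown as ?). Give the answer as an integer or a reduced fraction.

1. [C1∋P]  r_C1² − 225 = 0  ⇒  r_C1 = 15 (r>0 drops 1)

15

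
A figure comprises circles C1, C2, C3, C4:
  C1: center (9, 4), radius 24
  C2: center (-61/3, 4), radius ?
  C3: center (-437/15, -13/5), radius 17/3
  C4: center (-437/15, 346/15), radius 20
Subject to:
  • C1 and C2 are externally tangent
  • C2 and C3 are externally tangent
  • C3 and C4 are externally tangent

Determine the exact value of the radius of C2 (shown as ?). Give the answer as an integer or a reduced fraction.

16/3

1. [ext C1·C2]  r_C2² + 48r_C2 − 2560/9 = 0  ⇒  r_C2 = 16/3 (r>0 drops 1)
2. [ext C2·C3]  r_C2² + (34/3)r_C2 − 800/9 = 0  ⇒  r_C2 = 16/3 (r>0 drops 1)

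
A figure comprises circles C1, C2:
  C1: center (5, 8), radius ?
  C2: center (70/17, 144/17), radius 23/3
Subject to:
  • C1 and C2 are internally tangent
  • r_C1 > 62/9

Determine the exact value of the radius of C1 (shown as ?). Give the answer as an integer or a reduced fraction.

26/3

1. [int C1,C2]  r_C1² − (46/3)r_C1 + 520/9 = 0  ⇒  r_C1 = 20/3 or 26/3
2. given r_C1 > 62/9: keep 26/3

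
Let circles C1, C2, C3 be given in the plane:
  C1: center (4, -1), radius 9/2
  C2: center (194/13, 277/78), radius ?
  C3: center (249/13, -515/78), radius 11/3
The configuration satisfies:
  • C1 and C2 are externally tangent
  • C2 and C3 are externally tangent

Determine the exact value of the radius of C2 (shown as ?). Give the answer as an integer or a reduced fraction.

22/3

1. [ext C1·C2]  r_C2² + 9r_C2 − 1078/9 = 0  ⇒  r_C2 = 22/3 (r>0 drops 1)
2. [ext C2·C3]  r_C2² + (22/3)r_C2 − 968/9 = 0  ⇒  r_C2 = 22/3 (r>0 drops 1)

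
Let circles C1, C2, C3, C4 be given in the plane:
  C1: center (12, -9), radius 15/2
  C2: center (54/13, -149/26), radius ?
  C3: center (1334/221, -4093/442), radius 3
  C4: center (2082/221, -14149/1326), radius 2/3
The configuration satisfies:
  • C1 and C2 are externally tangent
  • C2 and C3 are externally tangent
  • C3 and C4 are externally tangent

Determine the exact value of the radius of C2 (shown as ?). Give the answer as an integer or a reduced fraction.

1. [ext C1·C2]  r_C2² + 15r_C2 − 16 = 0  ⇒  r_C2 = 1 (r>0 drops 1)
2. [ext C2·C3]  r_C2² + 6r_C2 − 7 = 0  ⇒  r_C2 = 1 (r>0 drops 1)

1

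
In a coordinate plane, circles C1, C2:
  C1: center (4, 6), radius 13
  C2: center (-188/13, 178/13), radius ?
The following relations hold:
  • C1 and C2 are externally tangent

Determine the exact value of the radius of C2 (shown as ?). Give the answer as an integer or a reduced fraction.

1. [ext C1·C2]  r_C2² + 26r_C2 − 231 = 0  ⇒  r_C2 = 7 (r>0 drops 1)

7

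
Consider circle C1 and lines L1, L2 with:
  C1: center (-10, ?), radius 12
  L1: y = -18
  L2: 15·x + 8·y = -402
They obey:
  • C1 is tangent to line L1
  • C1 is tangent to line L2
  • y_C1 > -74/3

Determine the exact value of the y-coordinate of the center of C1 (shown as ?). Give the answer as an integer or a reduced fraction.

1. [C1‖L1]  y_C1² + 36y_C1 + 180 = 0  ⇒  y_C1 = -30 or -6
2. [C1‖L2]  y_C1² + 63y_C1 + 342 = 0  ⇒  y_C1 = -57 or -6

-6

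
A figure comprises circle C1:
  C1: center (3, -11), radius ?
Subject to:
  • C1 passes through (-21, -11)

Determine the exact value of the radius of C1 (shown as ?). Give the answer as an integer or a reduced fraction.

24

1. [C1∋P]  r_C1² − 576 = 0  ⇒  r_C1 = 24 (r>0 drops 1)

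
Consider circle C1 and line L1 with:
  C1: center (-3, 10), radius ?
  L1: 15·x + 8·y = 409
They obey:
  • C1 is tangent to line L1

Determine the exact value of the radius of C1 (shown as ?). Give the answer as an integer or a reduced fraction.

1. [C1‖L1]  r_C1² − 484 = 0  ⇒  r_C1 = 22 (r>0 drops 1)

22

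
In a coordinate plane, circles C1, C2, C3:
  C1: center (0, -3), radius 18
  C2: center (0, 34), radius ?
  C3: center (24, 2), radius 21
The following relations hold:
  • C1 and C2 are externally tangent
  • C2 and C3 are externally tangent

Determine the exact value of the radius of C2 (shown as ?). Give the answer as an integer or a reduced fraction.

1. [ext C1·C2]  r_C2² + 36r_C2 − 1045 = 0  ⇒  r_C2 = 19 (r>0 drops 1)
2. [ext C2·C3]  r_C2² + 42r_C2 − 1159 = 0  ⇒  r_C2 = 19 (r>0 drops 1)

19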